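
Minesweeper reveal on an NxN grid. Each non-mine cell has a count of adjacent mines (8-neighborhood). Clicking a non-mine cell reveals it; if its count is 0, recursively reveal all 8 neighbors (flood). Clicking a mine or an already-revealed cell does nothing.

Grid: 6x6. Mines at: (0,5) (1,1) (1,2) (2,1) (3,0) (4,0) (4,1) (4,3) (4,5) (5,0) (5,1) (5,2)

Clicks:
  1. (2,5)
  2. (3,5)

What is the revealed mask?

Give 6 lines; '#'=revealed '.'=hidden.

Answer: ......
...###
...###
...###
......
......

Derivation:
Click 1 (2,5) count=0: revealed 9 new [(1,3) (1,4) (1,5) (2,3) (2,4) (2,5) (3,3) (3,4) (3,5)] -> total=9
Click 2 (3,5) count=1: revealed 0 new [(none)] -> total=9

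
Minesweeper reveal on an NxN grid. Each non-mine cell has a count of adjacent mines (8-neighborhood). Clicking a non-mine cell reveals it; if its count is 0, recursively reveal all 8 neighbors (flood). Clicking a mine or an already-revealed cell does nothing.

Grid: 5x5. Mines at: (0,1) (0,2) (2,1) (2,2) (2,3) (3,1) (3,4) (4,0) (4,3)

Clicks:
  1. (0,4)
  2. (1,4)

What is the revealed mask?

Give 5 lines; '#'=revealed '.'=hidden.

Answer: ...##
...##
.....
.....
.....

Derivation:
Click 1 (0,4) count=0: revealed 4 new [(0,3) (0,4) (1,3) (1,4)] -> total=4
Click 2 (1,4) count=1: revealed 0 new [(none)] -> total=4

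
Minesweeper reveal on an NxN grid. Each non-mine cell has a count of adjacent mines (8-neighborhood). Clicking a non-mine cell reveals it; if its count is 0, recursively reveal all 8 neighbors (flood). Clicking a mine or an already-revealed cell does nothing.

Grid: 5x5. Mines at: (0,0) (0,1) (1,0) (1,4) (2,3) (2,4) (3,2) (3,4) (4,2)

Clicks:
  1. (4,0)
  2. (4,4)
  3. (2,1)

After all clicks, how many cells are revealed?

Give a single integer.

Answer: 7

Derivation:
Click 1 (4,0) count=0: revealed 6 new [(2,0) (2,1) (3,0) (3,1) (4,0) (4,1)] -> total=6
Click 2 (4,4) count=1: revealed 1 new [(4,4)] -> total=7
Click 3 (2,1) count=2: revealed 0 new [(none)] -> total=7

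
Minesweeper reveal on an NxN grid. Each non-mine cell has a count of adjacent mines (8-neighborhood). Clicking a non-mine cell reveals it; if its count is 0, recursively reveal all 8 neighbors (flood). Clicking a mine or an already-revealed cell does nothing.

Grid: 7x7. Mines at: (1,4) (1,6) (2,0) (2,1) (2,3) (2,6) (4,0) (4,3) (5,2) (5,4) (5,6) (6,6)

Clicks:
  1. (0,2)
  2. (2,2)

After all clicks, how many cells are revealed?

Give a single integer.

Answer: 9

Derivation:
Click 1 (0,2) count=0: revealed 8 new [(0,0) (0,1) (0,2) (0,3) (1,0) (1,1) (1,2) (1,3)] -> total=8
Click 2 (2,2) count=2: revealed 1 new [(2,2)] -> total=9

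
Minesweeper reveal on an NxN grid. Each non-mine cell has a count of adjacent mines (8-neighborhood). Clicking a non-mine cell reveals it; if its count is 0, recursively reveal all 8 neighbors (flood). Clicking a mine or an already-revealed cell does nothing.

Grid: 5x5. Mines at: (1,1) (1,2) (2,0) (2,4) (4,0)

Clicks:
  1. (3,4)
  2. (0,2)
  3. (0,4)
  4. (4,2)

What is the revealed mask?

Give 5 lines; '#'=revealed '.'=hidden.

Click 1 (3,4) count=1: revealed 1 new [(3,4)] -> total=1
Click 2 (0,2) count=2: revealed 1 new [(0,2)] -> total=2
Click 3 (0,4) count=0: revealed 4 new [(0,3) (0,4) (1,3) (1,4)] -> total=6
Click 4 (4,2) count=0: revealed 10 new [(2,1) (2,2) (2,3) (3,1) (3,2) (3,3) (4,1) (4,2) (4,3) (4,4)] -> total=16

Answer: ..###
...##
.###.
.####
.####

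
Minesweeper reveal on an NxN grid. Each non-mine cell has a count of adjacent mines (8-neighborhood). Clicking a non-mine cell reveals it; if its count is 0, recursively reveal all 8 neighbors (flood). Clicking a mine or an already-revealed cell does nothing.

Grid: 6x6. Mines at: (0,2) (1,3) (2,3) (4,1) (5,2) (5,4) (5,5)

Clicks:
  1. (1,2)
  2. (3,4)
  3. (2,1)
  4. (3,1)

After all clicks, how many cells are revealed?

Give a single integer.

Click 1 (1,2) count=3: revealed 1 new [(1,2)] -> total=1
Click 2 (3,4) count=1: revealed 1 new [(3,4)] -> total=2
Click 3 (2,1) count=0: revealed 10 new [(0,0) (0,1) (1,0) (1,1) (2,0) (2,1) (2,2) (3,0) (3,1) (3,2)] -> total=12
Click 4 (3,1) count=1: revealed 0 new [(none)] -> total=12

Answer: 12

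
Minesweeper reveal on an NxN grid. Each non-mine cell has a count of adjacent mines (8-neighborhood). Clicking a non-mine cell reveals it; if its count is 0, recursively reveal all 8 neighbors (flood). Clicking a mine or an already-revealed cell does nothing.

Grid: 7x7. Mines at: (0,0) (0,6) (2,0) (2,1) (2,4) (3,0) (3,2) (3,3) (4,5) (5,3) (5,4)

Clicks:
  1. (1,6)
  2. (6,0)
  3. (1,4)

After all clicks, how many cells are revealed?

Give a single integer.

Answer: 11

Derivation:
Click 1 (1,6) count=1: revealed 1 new [(1,6)] -> total=1
Click 2 (6,0) count=0: revealed 9 new [(4,0) (4,1) (4,2) (5,0) (5,1) (5,2) (6,0) (6,1) (6,2)] -> total=10
Click 3 (1,4) count=1: revealed 1 new [(1,4)] -> total=11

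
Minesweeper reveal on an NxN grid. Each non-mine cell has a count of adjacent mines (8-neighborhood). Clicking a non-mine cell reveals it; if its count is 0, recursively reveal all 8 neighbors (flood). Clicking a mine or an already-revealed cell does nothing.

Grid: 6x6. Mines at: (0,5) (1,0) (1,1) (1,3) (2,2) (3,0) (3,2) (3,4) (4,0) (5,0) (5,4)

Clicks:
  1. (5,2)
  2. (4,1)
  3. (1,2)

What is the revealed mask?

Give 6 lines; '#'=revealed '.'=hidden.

Click 1 (5,2) count=0: revealed 6 new [(4,1) (4,2) (4,3) (5,1) (5,2) (5,3)] -> total=6
Click 2 (4,1) count=4: revealed 0 new [(none)] -> total=6
Click 3 (1,2) count=3: revealed 1 new [(1,2)] -> total=7

Answer: ......
..#...
......
......
.###..
.###..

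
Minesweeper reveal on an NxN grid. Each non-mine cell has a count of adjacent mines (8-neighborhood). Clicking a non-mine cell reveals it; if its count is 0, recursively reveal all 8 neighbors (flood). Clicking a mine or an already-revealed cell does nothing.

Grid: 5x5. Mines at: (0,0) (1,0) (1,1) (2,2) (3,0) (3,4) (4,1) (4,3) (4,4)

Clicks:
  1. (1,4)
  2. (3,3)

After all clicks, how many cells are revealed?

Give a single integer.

Answer: 9

Derivation:
Click 1 (1,4) count=0: revealed 8 new [(0,2) (0,3) (0,4) (1,2) (1,3) (1,4) (2,3) (2,4)] -> total=8
Click 2 (3,3) count=4: revealed 1 new [(3,3)] -> total=9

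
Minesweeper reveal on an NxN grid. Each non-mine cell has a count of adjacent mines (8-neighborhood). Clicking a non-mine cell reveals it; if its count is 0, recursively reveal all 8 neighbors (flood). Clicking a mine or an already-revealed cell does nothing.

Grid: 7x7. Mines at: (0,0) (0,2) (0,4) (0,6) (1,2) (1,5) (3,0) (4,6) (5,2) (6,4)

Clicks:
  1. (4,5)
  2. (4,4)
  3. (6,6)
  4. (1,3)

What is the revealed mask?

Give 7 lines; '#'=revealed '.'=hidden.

Click 1 (4,5) count=1: revealed 1 new [(4,5)] -> total=1
Click 2 (4,4) count=0: revealed 17 new [(2,1) (2,2) (2,3) (2,4) (2,5) (3,1) (3,2) (3,3) (3,4) (3,5) (4,1) (4,2) (4,3) (4,4) (5,3) (5,4) (5,5)] -> total=18
Click 3 (6,6) count=0: revealed 3 new [(5,6) (6,5) (6,6)] -> total=21
Click 4 (1,3) count=3: revealed 1 new [(1,3)] -> total=22

Answer: .......
...#...
.#####.
.#####.
.#####.
...####
.....##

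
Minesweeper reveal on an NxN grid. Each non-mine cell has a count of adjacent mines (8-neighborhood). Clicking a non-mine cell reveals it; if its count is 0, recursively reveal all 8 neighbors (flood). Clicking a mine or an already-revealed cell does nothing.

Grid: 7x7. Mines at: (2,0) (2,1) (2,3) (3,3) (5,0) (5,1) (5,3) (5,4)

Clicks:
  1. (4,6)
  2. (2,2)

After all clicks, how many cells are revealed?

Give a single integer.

Answer: 28

Derivation:
Click 1 (4,6) count=0: revealed 27 new [(0,0) (0,1) (0,2) (0,3) (0,4) (0,5) (0,6) (1,0) (1,1) (1,2) (1,3) (1,4) (1,5) (1,6) (2,4) (2,5) (2,6) (3,4) (3,5) (3,6) (4,4) (4,5) (4,6) (5,5) (5,6) (6,5) (6,6)] -> total=27
Click 2 (2,2) count=3: revealed 1 new [(2,2)] -> total=28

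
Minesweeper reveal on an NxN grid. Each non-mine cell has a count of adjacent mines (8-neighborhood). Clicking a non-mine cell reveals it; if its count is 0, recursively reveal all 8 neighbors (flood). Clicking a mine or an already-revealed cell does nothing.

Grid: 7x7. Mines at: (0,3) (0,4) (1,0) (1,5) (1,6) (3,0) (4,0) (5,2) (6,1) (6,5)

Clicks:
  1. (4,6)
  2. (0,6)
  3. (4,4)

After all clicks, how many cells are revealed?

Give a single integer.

Click 1 (4,6) count=0: revealed 26 new [(1,1) (1,2) (1,3) (1,4) (2,1) (2,2) (2,3) (2,4) (2,5) (2,6) (3,1) (3,2) (3,3) (3,4) (3,5) (3,6) (4,1) (4,2) (4,3) (4,4) (4,5) (4,6) (5,3) (5,4) (5,5) (5,6)] -> total=26
Click 2 (0,6) count=2: revealed 1 new [(0,6)] -> total=27
Click 3 (4,4) count=0: revealed 0 new [(none)] -> total=27

Answer: 27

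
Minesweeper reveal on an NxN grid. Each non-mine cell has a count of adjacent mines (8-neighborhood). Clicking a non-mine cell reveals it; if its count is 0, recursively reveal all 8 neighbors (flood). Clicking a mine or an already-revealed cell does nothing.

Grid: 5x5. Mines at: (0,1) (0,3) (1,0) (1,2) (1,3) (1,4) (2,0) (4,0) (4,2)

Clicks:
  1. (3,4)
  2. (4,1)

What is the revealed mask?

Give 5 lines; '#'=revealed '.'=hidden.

Click 1 (3,4) count=0: revealed 6 new [(2,3) (2,4) (3,3) (3,4) (4,3) (4,4)] -> total=6
Click 2 (4,1) count=2: revealed 1 new [(4,1)] -> total=7

Answer: .....
.....
...##
...##
.#.##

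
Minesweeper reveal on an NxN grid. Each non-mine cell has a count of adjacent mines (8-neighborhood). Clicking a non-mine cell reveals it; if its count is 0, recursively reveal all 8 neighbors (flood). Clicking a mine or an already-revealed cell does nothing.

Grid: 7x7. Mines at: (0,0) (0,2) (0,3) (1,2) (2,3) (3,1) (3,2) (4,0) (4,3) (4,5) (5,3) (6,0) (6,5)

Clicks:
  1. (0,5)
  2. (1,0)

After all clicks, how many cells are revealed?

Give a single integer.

Answer: 13

Derivation:
Click 1 (0,5) count=0: revealed 12 new [(0,4) (0,5) (0,6) (1,4) (1,5) (1,6) (2,4) (2,5) (2,6) (3,4) (3,5) (3,6)] -> total=12
Click 2 (1,0) count=1: revealed 1 new [(1,0)] -> total=13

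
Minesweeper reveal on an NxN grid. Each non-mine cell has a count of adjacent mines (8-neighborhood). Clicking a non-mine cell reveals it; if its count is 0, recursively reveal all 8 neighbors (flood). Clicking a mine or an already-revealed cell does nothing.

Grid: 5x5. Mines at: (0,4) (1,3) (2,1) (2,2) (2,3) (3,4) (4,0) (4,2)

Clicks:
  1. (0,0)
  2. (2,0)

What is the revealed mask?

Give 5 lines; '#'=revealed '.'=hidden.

Click 1 (0,0) count=0: revealed 6 new [(0,0) (0,1) (0,2) (1,0) (1,1) (1,2)] -> total=6
Click 2 (2,0) count=1: revealed 1 new [(2,0)] -> total=7

Answer: ###..
###..
#....
.....
.....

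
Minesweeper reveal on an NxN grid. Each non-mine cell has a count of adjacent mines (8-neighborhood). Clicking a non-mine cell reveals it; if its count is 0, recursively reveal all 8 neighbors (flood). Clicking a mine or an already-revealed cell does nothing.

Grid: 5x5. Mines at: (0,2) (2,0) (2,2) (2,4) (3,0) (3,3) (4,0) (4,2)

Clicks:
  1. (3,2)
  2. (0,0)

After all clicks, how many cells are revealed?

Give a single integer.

Click 1 (3,2) count=3: revealed 1 new [(3,2)] -> total=1
Click 2 (0,0) count=0: revealed 4 new [(0,0) (0,1) (1,0) (1,1)] -> total=5

Answer: 5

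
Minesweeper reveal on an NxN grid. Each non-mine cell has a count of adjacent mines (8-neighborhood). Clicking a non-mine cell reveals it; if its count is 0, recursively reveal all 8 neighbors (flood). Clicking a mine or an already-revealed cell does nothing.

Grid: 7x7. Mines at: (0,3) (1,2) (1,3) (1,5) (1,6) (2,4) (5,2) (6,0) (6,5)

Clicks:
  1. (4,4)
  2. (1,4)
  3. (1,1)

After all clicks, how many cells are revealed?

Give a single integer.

Click 1 (4,4) count=0: revealed 14 new [(2,5) (2,6) (3,3) (3,4) (3,5) (3,6) (4,3) (4,4) (4,5) (4,6) (5,3) (5,4) (5,5) (5,6)] -> total=14
Click 2 (1,4) count=4: revealed 1 new [(1,4)] -> total=15
Click 3 (1,1) count=1: revealed 1 new [(1,1)] -> total=16

Answer: 16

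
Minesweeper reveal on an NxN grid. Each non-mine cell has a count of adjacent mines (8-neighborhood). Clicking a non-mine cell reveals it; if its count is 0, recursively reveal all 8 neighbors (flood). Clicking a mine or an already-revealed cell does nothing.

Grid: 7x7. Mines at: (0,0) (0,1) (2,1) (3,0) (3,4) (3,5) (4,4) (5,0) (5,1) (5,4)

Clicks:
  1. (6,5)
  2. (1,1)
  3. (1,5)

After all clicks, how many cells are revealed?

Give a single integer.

Answer: 17

Derivation:
Click 1 (6,5) count=1: revealed 1 new [(6,5)] -> total=1
Click 2 (1,1) count=3: revealed 1 new [(1,1)] -> total=2
Click 3 (1,5) count=0: revealed 15 new [(0,2) (0,3) (0,4) (0,5) (0,6) (1,2) (1,3) (1,4) (1,5) (1,6) (2,2) (2,3) (2,4) (2,5) (2,6)] -> total=17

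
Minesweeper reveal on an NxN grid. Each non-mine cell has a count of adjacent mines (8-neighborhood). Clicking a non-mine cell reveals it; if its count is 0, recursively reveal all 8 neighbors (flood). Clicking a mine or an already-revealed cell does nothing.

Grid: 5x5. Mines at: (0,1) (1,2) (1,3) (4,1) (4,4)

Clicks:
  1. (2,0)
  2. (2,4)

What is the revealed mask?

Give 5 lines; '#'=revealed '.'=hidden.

Click 1 (2,0) count=0: revealed 6 new [(1,0) (1,1) (2,0) (2,1) (3,0) (3,1)] -> total=6
Click 2 (2,4) count=1: revealed 1 new [(2,4)] -> total=7

Answer: .....
##...
##..#
##...
.....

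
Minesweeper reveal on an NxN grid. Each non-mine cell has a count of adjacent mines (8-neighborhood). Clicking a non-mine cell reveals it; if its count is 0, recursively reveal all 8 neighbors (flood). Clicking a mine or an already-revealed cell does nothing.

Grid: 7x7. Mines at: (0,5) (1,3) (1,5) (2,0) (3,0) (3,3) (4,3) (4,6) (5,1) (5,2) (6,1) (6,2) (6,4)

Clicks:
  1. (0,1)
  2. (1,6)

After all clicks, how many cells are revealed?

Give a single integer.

Click 1 (0,1) count=0: revealed 6 new [(0,0) (0,1) (0,2) (1,0) (1,1) (1,2)] -> total=6
Click 2 (1,6) count=2: revealed 1 new [(1,6)] -> total=7

Answer: 7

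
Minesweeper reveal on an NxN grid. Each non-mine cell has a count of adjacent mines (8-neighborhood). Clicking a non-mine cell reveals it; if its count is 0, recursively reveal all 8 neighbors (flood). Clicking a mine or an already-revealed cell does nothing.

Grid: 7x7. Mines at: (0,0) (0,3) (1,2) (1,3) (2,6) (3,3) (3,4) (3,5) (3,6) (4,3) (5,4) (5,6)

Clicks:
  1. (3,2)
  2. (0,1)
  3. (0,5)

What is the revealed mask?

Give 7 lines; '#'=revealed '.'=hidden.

Click 1 (3,2) count=2: revealed 1 new [(3,2)] -> total=1
Click 2 (0,1) count=2: revealed 1 new [(0,1)] -> total=2
Click 3 (0,5) count=0: revealed 6 new [(0,4) (0,5) (0,6) (1,4) (1,5) (1,6)] -> total=8

Answer: .#..###
....###
.......
..#....
.......
.......
.......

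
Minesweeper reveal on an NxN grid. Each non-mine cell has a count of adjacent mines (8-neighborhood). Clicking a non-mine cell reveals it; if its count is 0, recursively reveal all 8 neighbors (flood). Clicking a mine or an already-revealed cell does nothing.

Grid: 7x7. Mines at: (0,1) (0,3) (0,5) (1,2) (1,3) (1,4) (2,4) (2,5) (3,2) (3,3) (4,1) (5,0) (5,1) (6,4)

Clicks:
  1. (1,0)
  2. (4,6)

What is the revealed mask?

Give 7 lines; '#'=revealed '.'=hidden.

Answer: .......
#......
.......
....###
....###
....###
.....##

Derivation:
Click 1 (1,0) count=1: revealed 1 new [(1,0)] -> total=1
Click 2 (4,6) count=0: revealed 11 new [(3,4) (3,5) (3,6) (4,4) (4,5) (4,6) (5,4) (5,5) (5,6) (6,5) (6,6)] -> total=12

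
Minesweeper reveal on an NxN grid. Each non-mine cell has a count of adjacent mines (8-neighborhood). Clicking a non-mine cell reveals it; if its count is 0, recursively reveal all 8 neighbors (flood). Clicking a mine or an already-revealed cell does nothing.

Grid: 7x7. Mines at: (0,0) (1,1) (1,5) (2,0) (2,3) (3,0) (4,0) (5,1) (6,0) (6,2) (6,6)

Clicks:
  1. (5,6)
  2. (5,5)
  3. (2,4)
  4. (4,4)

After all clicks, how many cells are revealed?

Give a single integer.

Answer: 21

Derivation:
Click 1 (5,6) count=1: revealed 1 new [(5,6)] -> total=1
Click 2 (5,5) count=1: revealed 1 new [(5,5)] -> total=2
Click 3 (2,4) count=2: revealed 1 new [(2,4)] -> total=3
Click 4 (4,4) count=0: revealed 18 new [(2,5) (2,6) (3,2) (3,3) (3,4) (3,5) (3,6) (4,2) (4,3) (4,4) (4,5) (4,6) (5,2) (5,3) (5,4) (6,3) (6,4) (6,5)] -> total=21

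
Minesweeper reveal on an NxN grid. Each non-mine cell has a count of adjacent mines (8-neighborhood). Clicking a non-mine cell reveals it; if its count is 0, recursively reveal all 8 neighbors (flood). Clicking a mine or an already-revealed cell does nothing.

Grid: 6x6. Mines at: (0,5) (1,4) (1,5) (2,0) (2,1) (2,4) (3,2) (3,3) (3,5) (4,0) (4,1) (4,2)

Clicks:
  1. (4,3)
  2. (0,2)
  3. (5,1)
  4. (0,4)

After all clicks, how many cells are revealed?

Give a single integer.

Click 1 (4,3) count=3: revealed 1 new [(4,3)] -> total=1
Click 2 (0,2) count=0: revealed 8 new [(0,0) (0,1) (0,2) (0,3) (1,0) (1,1) (1,2) (1,3)] -> total=9
Click 3 (5,1) count=3: revealed 1 new [(5,1)] -> total=10
Click 4 (0,4) count=3: revealed 1 new [(0,4)] -> total=11

Answer: 11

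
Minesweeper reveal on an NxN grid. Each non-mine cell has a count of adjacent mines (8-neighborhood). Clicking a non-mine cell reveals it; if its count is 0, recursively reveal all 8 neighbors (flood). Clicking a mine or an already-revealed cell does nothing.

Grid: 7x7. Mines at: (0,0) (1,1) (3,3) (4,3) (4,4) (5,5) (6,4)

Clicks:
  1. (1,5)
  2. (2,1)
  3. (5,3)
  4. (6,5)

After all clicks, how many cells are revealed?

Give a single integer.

Click 1 (1,5) count=0: revealed 20 new [(0,2) (0,3) (0,4) (0,5) (0,6) (1,2) (1,3) (1,4) (1,5) (1,6) (2,2) (2,3) (2,4) (2,5) (2,6) (3,4) (3,5) (3,6) (4,5) (4,6)] -> total=20
Click 2 (2,1) count=1: revealed 1 new [(2,1)] -> total=21
Click 3 (5,3) count=3: revealed 1 new [(5,3)] -> total=22
Click 4 (6,5) count=2: revealed 1 new [(6,5)] -> total=23

Answer: 23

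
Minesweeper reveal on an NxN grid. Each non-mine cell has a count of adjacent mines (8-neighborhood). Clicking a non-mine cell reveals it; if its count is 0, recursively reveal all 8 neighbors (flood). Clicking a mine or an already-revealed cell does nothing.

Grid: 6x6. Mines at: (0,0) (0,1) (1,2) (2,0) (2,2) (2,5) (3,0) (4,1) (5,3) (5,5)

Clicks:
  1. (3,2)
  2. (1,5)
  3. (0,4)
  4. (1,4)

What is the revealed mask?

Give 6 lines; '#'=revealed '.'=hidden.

Click 1 (3,2) count=2: revealed 1 new [(3,2)] -> total=1
Click 2 (1,5) count=1: revealed 1 new [(1,5)] -> total=2
Click 3 (0,4) count=0: revealed 5 new [(0,3) (0,4) (0,5) (1,3) (1,4)] -> total=7
Click 4 (1,4) count=1: revealed 0 new [(none)] -> total=7

Answer: ...###
...###
......
..#...
......
......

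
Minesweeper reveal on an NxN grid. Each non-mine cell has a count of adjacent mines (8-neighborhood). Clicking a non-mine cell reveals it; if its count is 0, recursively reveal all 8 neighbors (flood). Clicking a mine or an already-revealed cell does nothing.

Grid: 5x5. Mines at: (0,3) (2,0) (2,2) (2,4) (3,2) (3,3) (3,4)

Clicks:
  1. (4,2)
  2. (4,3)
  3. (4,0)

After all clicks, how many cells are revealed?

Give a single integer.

Click 1 (4,2) count=2: revealed 1 new [(4,2)] -> total=1
Click 2 (4,3) count=3: revealed 1 new [(4,3)] -> total=2
Click 3 (4,0) count=0: revealed 4 new [(3,0) (3,1) (4,0) (4,1)] -> total=6

Answer: 6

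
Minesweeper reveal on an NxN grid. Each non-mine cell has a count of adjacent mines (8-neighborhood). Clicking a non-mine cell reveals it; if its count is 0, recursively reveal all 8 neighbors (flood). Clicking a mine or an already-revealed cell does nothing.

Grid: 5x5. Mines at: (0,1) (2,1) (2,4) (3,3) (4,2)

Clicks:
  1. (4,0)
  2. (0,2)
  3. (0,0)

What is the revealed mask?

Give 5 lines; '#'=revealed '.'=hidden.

Answer: #.#..
.....
.....
##...
##...

Derivation:
Click 1 (4,0) count=0: revealed 4 new [(3,0) (3,1) (4,0) (4,1)] -> total=4
Click 2 (0,2) count=1: revealed 1 new [(0,2)] -> total=5
Click 3 (0,0) count=1: revealed 1 new [(0,0)] -> total=6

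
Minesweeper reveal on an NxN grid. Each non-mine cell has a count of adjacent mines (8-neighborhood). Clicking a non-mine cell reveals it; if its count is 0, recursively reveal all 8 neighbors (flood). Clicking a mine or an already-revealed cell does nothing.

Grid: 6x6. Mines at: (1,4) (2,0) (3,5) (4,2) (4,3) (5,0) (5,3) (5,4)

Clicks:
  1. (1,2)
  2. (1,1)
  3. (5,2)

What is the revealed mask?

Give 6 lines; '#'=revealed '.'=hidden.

Click 1 (1,2) count=0: revealed 14 new [(0,0) (0,1) (0,2) (0,3) (1,0) (1,1) (1,2) (1,3) (2,1) (2,2) (2,3) (3,1) (3,2) (3,3)] -> total=14
Click 2 (1,1) count=1: revealed 0 new [(none)] -> total=14
Click 3 (5,2) count=3: revealed 1 new [(5,2)] -> total=15

Answer: ####..
####..
.###..
.###..
......
..#...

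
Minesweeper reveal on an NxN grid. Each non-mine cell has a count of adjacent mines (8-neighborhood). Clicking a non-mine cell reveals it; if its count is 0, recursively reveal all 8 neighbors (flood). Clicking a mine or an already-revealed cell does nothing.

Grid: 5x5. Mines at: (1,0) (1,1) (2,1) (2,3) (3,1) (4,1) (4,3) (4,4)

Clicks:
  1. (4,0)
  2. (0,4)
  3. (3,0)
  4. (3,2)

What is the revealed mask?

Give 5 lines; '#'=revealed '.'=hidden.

Answer: ..###
..###
.....
#.#..
#....

Derivation:
Click 1 (4,0) count=2: revealed 1 new [(4,0)] -> total=1
Click 2 (0,4) count=0: revealed 6 new [(0,2) (0,3) (0,4) (1,2) (1,3) (1,4)] -> total=7
Click 3 (3,0) count=3: revealed 1 new [(3,0)] -> total=8
Click 4 (3,2) count=5: revealed 1 new [(3,2)] -> total=9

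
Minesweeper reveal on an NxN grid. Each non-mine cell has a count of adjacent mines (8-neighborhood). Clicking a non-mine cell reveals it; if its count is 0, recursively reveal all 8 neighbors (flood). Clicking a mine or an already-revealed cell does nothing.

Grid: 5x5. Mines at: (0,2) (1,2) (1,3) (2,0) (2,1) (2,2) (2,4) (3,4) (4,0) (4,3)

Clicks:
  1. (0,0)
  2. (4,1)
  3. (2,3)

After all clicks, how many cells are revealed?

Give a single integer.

Click 1 (0,0) count=0: revealed 4 new [(0,0) (0,1) (1,0) (1,1)] -> total=4
Click 2 (4,1) count=1: revealed 1 new [(4,1)] -> total=5
Click 3 (2,3) count=5: revealed 1 new [(2,3)] -> total=6

Answer: 6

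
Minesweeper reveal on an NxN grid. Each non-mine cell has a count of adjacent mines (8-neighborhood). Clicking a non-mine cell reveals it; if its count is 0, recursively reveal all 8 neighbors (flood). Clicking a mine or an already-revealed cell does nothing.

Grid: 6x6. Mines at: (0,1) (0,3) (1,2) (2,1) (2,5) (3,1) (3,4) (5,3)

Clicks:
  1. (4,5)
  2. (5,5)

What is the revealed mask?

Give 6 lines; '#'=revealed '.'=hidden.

Answer: ......
......
......
......
....##
....##

Derivation:
Click 1 (4,5) count=1: revealed 1 new [(4,5)] -> total=1
Click 2 (5,5) count=0: revealed 3 new [(4,4) (5,4) (5,5)] -> total=4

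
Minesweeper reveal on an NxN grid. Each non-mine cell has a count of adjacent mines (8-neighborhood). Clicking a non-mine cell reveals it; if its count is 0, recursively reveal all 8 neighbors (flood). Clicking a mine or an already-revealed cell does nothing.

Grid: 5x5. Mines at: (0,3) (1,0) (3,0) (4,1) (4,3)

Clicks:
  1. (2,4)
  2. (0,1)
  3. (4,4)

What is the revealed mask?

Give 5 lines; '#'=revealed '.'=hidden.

Click 1 (2,4) count=0: revealed 12 new [(1,1) (1,2) (1,3) (1,4) (2,1) (2,2) (2,3) (2,4) (3,1) (3,2) (3,3) (3,4)] -> total=12
Click 2 (0,1) count=1: revealed 1 new [(0,1)] -> total=13
Click 3 (4,4) count=1: revealed 1 new [(4,4)] -> total=14

Answer: .#...
.####
.####
.####
....#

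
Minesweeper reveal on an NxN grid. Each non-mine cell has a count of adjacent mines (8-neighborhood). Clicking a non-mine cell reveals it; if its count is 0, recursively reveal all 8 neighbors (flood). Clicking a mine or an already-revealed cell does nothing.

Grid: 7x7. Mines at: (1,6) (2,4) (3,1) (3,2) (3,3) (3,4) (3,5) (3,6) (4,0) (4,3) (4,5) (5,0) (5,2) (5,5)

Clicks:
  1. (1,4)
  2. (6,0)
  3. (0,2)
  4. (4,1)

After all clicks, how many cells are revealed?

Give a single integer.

Click 1 (1,4) count=1: revealed 1 new [(1,4)] -> total=1
Click 2 (6,0) count=1: revealed 1 new [(6,0)] -> total=2
Click 3 (0,2) count=0: revealed 15 new [(0,0) (0,1) (0,2) (0,3) (0,4) (0,5) (1,0) (1,1) (1,2) (1,3) (1,5) (2,0) (2,1) (2,2) (2,3)] -> total=17
Click 4 (4,1) count=5: revealed 1 new [(4,1)] -> total=18

Answer: 18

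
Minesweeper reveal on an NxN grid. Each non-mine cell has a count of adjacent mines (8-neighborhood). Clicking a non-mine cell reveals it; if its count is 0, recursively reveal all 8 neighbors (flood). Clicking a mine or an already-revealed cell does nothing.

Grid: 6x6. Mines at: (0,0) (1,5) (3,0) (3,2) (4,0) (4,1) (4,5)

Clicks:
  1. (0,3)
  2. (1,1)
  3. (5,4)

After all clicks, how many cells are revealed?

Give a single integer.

Click 1 (0,3) count=0: revealed 12 new [(0,1) (0,2) (0,3) (0,4) (1,1) (1,2) (1,3) (1,4) (2,1) (2,2) (2,3) (2,4)] -> total=12
Click 2 (1,1) count=1: revealed 0 new [(none)] -> total=12
Click 3 (5,4) count=1: revealed 1 new [(5,4)] -> total=13

Answer: 13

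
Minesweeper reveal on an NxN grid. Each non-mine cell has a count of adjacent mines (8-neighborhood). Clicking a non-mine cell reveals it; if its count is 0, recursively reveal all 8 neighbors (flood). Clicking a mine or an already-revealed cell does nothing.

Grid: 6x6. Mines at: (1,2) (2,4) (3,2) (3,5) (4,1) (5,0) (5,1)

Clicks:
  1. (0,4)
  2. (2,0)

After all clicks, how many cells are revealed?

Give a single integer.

Click 1 (0,4) count=0: revealed 6 new [(0,3) (0,4) (0,5) (1,3) (1,4) (1,5)] -> total=6
Click 2 (2,0) count=0: revealed 8 new [(0,0) (0,1) (1,0) (1,1) (2,0) (2,1) (3,0) (3,1)] -> total=14

Answer: 14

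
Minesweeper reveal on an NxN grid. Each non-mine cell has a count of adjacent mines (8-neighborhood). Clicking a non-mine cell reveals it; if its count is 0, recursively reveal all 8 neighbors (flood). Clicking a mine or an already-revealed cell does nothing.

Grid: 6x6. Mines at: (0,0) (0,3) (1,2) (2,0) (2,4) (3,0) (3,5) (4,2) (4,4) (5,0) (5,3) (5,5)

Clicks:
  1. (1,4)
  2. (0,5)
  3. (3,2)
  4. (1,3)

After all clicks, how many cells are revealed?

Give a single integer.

Click 1 (1,4) count=2: revealed 1 new [(1,4)] -> total=1
Click 2 (0,5) count=0: revealed 3 new [(0,4) (0,5) (1,5)] -> total=4
Click 3 (3,2) count=1: revealed 1 new [(3,2)] -> total=5
Click 4 (1,3) count=3: revealed 1 new [(1,3)] -> total=6

Answer: 6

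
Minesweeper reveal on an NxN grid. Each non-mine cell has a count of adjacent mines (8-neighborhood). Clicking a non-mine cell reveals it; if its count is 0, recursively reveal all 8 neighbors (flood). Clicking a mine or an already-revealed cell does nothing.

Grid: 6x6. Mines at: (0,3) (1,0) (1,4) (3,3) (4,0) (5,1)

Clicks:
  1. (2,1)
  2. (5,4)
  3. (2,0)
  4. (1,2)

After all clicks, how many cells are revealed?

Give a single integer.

Answer: 15

Derivation:
Click 1 (2,1) count=1: revealed 1 new [(2,1)] -> total=1
Click 2 (5,4) count=0: revealed 12 new [(2,4) (2,5) (3,4) (3,5) (4,2) (4,3) (4,4) (4,5) (5,2) (5,3) (5,4) (5,5)] -> total=13
Click 3 (2,0) count=1: revealed 1 new [(2,0)] -> total=14
Click 4 (1,2) count=1: revealed 1 new [(1,2)] -> total=15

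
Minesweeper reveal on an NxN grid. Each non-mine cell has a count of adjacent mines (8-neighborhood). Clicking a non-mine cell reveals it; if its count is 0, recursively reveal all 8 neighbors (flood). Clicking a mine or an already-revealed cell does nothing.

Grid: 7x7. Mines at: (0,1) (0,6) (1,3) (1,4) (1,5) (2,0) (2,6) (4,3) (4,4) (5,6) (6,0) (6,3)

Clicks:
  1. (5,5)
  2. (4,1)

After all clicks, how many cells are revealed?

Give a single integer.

Answer: 10

Derivation:
Click 1 (5,5) count=2: revealed 1 new [(5,5)] -> total=1
Click 2 (4,1) count=0: revealed 9 new [(3,0) (3,1) (3,2) (4,0) (4,1) (4,2) (5,0) (5,1) (5,2)] -> total=10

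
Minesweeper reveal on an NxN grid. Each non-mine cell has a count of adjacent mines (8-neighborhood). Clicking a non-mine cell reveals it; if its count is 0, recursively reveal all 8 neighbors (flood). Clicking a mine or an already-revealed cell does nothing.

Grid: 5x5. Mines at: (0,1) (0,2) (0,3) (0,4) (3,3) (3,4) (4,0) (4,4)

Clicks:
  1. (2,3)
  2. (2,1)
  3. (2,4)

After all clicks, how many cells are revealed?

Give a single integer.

Click 1 (2,3) count=2: revealed 1 new [(2,3)] -> total=1
Click 2 (2,1) count=0: revealed 9 new [(1,0) (1,1) (1,2) (2,0) (2,1) (2,2) (3,0) (3,1) (3,2)] -> total=10
Click 3 (2,4) count=2: revealed 1 new [(2,4)] -> total=11

Answer: 11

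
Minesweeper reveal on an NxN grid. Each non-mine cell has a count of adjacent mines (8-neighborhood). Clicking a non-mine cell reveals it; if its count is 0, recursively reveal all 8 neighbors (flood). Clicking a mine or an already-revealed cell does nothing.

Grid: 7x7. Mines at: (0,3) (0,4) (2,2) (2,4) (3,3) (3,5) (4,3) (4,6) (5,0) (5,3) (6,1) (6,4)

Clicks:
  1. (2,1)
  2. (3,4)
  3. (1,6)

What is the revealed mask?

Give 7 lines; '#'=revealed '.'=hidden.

Click 1 (2,1) count=1: revealed 1 new [(2,1)] -> total=1
Click 2 (3,4) count=4: revealed 1 new [(3,4)] -> total=2
Click 3 (1,6) count=0: revealed 6 new [(0,5) (0,6) (1,5) (1,6) (2,5) (2,6)] -> total=8

Answer: .....##
.....##
.#...##
....#..
.......
.......
.......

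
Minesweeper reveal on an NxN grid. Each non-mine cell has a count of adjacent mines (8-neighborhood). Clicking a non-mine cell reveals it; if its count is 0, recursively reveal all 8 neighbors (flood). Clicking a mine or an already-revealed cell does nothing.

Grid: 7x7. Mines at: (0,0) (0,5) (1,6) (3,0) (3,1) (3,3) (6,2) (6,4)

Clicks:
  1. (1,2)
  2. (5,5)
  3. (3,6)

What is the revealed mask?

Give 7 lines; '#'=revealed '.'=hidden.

Answer: .####..
.####..
.######
....###
....###
....###
.....##

Derivation:
Click 1 (1,2) count=0: revealed 12 new [(0,1) (0,2) (0,3) (0,4) (1,1) (1,2) (1,3) (1,4) (2,1) (2,2) (2,3) (2,4)] -> total=12
Click 2 (5,5) count=1: revealed 1 new [(5,5)] -> total=13
Click 3 (3,6) count=0: revealed 12 new [(2,5) (2,6) (3,4) (3,5) (3,6) (4,4) (4,5) (4,6) (5,4) (5,6) (6,5) (6,6)] -> total=25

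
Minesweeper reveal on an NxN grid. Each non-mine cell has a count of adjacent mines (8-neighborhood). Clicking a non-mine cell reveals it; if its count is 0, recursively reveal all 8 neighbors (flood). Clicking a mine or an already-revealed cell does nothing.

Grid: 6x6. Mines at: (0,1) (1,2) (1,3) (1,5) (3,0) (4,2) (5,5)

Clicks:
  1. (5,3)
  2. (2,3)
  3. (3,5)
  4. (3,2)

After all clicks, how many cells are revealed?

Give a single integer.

Answer: 11

Derivation:
Click 1 (5,3) count=1: revealed 1 new [(5,3)] -> total=1
Click 2 (2,3) count=2: revealed 1 new [(2,3)] -> total=2
Click 3 (3,5) count=0: revealed 8 new [(2,4) (2,5) (3,3) (3,4) (3,5) (4,3) (4,4) (4,5)] -> total=10
Click 4 (3,2) count=1: revealed 1 new [(3,2)] -> total=11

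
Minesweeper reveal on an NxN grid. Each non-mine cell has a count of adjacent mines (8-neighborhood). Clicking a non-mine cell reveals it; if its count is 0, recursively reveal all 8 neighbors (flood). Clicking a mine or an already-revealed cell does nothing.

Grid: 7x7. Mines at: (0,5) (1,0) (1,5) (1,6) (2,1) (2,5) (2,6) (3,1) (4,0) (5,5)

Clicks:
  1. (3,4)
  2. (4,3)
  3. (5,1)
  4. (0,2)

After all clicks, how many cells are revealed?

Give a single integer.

Click 1 (3,4) count=1: revealed 1 new [(3,4)] -> total=1
Click 2 (4,3) count=0: revealed 27 new [(0,1) (0,2) (0,3) (0,4) (1,1) (1,2) (1,3) (1,4) (2,2) (2,3) (2,4) (3,2) (3,3) (4,1) (4,2) (4,3) (4,4) (5,0) (5,1) (5,2) (5,3) (5,4) (6,0) (6,1) (6,2) (6,3) (6,4)] -> total=28
Click 3 (5,1) count=1: revealed 0 new [(none)] -> total=28
Click 4 (0,2) count=0: revealed 0 new [(none)] -> total=28

Answer: 28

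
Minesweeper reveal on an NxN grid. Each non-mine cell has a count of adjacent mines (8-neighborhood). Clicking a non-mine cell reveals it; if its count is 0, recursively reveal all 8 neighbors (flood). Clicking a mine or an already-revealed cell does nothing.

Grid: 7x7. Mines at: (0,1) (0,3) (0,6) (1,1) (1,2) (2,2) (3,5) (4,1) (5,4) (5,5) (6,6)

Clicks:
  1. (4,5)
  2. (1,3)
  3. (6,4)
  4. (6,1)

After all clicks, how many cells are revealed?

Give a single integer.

Click 1 (4,5) count=3: revealed 1 new [(4,5)] -> total=1
Click 2 (1,3) count=3: revealed 1 new [(1,3)] -> total=2
Click 3 (6,4) count=2: revealed 1 new [(6,4)] -> total=3
Click 4 (6,1) count=0: revealed 8 new [(5,0) (5,1) (5,2) (5,3) (6,0) (6,1) (6,2) (6,3)] -> total=11

Answer: 11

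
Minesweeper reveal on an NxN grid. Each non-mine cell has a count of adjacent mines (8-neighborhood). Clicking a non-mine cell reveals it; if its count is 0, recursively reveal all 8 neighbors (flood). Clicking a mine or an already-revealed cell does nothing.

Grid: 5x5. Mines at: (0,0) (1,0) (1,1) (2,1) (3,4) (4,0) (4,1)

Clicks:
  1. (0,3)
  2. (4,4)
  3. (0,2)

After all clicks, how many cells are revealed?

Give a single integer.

Click 1 (0,3) count=0: revealed 9 new [(0,2) (0,3) (0,4) (1,2) (1,3) (1,4) (2,2) (2,3) (2,4)] -> total=9
Click 2 (4,4) count=1: revealed 1 new [(4,4)] -> total=10
Click 3 (0,2) count=1: revealed 0 new [(none)] -> total=10

Answer: 10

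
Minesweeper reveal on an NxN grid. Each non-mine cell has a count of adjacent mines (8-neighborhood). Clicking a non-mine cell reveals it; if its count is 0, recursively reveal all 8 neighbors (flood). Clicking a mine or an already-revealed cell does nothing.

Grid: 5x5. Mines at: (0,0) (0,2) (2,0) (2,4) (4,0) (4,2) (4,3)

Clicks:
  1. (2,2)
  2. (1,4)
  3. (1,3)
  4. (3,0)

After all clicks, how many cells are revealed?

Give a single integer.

Answer: 11

Derivation:
Click 1 (2,2) count=0: revealed 9 new [(1,1) (1,2) (1,3) (2,1) (2,2) (2,3) (3,1) (3,2) (3,3)] -> total=9
Click 2 (1,4) count=1: revealed 1 new [(1,4)] -> total=10
Click 3 (1,3) count=2: revealed 0 new [(none)] -> total=10
Click 4 (3,0) count=2: revealed 1 new [(3,0)] -> total=11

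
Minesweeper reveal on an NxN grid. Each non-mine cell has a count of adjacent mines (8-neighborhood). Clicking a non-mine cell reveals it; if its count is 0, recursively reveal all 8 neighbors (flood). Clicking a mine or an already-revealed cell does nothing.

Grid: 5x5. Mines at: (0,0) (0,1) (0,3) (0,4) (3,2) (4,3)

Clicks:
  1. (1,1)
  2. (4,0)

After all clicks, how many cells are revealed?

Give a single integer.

Click 1 (1,1) count=2: revealed 1 new [(1,1)] -> total=1
Click 2 (4,0) count=0: revealed 7 new [(1,0) (2,0) (2,1) (3,0) (3,1) (4,0) (4,1)] -> total=8

Answer: 8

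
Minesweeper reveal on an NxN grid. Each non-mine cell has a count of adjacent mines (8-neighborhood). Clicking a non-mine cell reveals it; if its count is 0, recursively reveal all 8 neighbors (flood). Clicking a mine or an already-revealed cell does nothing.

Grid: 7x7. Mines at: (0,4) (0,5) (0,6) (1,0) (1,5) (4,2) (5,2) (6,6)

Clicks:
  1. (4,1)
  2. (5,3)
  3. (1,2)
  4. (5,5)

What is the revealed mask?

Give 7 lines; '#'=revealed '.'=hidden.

Click 1 (4,1) count=2: revealed 1 new [(4,1)] -> total=1
Click 2 (5,3) count=2: revealed 1 new [(5,3)] -> total=2
Click 3 (1,2) count=0: revealed 29 new [(0,1) (0,2) (0,3) (1,1) (1,2) (1,3) (1,4) (2,1) (2,2) (2,3) (2,4) (2,5) (2,6) (3,1) (3,2) (3,3) (3,4) (3,5) (3,6) (4,3) (4,4) (4,5) (4,6) (5,4) (5,5) (5,6) (6,3) (6,4) (6,5)] -> total=31
Click 4 (5,5) count=1: revealed 0 new [(none)] -> total=31

Answer: .###...
.####..
.######
.######
.#.####
...####
...###.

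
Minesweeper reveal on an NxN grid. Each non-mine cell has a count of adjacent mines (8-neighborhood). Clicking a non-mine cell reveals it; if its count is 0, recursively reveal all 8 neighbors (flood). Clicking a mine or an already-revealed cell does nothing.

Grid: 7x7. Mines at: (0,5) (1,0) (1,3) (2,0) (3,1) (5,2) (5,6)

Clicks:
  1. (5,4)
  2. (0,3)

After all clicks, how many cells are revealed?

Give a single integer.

Answer: 25

Derivation:
Click 1 (5,4) count=0: revealed 24 new [(1,4) (1,5) (1,6) (2,2) (2,3) (2,4) (2,5) (2,6) (3,2) (3,3) (3,4) (3,5) (3,6) (4,2) (4,3) (4,4) (4,5) (4,6) (5,3) (5,4) (5,5) (6,3) (6,4) (6,5)] -> total=24
Click 2 (0,3) count=1: revealed 1 new [(0,3)] -> total=25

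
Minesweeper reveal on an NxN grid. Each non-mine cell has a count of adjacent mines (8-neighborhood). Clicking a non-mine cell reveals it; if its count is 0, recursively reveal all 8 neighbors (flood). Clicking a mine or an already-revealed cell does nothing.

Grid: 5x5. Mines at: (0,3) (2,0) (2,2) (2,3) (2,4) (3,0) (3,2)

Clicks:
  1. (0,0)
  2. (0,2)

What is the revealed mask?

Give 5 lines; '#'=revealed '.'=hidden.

Click 1 (0,0) count=0: revealed 6 new [(0,0) (0,1) (0,2) (1,0) (1,1) (1,2)] -> total=6
Click 2 (0,2) count=1: revealed 0 new [(none)] -> total=6

Answer: ###..
###..
.....
.....
.....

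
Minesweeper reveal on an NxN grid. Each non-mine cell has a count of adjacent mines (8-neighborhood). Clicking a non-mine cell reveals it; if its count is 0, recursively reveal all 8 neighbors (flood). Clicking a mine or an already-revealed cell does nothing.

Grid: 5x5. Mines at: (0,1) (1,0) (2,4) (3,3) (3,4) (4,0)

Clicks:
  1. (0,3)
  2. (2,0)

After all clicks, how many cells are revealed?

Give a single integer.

Click 1 (0,3) count=0: revealed 6 new [(0,2) (0,3) (0,4) (1,2) (1,3) (1,4)] -> total=6
Click 2 (2,0) count=1: revealed 1 new [(2,0)] -> total=7

Answer: 7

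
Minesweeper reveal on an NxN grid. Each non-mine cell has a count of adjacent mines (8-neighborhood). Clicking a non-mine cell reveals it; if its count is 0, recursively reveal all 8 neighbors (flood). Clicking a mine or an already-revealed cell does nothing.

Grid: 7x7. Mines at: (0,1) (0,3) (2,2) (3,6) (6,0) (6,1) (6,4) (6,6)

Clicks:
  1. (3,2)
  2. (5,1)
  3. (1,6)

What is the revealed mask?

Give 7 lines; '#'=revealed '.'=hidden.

Click 1 (3,2) count=1: revealed 1 new [(3,2)] -> total=1
Click 2 (5,1) count=2: revealed 1 new [(5,1)] -> total=2
Click 3 (1,6) count=0: revealed 31 new [(0,4) (0,5) (0,6) (1,0) (1,1) (1,3) (1,4) (1,5) (1,6) (2,0) (2,1) (2,3) (2,4) (2,5) (2,6) (3,0) (3,1) (3,3) (3,4) (3,5) (4,0) (4,1) (4,2) (4,3) (4,4) (4,5) (5,0) (5,2) (5,3) (5,4) (5,5)] -> total=33

Answer: ....###
##.####
##.####
######.
######.
######.
.......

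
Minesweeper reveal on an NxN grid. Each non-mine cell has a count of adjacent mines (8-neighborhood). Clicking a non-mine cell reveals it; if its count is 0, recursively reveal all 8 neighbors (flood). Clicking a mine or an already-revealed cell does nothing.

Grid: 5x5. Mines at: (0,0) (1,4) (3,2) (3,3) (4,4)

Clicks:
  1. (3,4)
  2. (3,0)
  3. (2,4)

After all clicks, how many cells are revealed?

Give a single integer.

Answer: 10

Derivation:
Click 1 (3,4) count=2: revealed 1 new [(3,4)] -> total=1
Click 2 (3,0) count=0: revealed 8 new [(1,0) (1,1) (2,0) (2,1) (3,0) (3,1) (4,0) (4,1)] -> total=9
Click 3 (2,4) count=2: revealed 1 new [(2,4)] -> total=10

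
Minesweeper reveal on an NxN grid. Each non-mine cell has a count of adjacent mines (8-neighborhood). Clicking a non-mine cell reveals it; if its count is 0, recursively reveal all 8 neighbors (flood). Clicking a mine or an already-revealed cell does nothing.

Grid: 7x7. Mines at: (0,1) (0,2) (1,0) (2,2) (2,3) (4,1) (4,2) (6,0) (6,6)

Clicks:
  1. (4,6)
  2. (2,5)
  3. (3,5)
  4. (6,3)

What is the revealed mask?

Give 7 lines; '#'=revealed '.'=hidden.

Click 1 (4,6) count=0: revealed 30 new [(0,3) (0,4) (0,5) (0,6) (1,3) (1,4) (1,5) (1,6) (2,4) (2,5) (2,6) (3,3) (3,4) (3,5) (3,6) (4,3) (4,4) (4,5) (4,6) (5,1) (5,2) (5,3) (5,4) (5,5) (5,6) (6,1) (6,2) (6,3) (6,4) (6,5)] -> total=30
Click 2 (2,5) count=0: revealed 0 new [(none)] -> total=30
Click 3 (3,5) count=0: revealed 0 new [(none)] -> total=30
Click 4 (6,3) count=0: revealed 0 new [(none)] -> total=30

Answer: ...####
...####
....###
...####
...####
.######
.#####.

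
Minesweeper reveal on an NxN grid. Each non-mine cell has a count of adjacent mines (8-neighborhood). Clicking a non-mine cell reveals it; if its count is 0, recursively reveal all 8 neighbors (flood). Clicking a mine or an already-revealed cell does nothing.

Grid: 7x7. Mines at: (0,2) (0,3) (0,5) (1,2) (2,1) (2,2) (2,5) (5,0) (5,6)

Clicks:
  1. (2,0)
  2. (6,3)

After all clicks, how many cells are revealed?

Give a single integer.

Answer: 21

Derivation:
Click 1 (2,0) count=1: revealed 1 new [(2,0)] -> total=1
Click 2 (6,3) count=0: revealed 20 new [(3,1) (3,2) (3,3) (3,4) (3,5) (4,1) (4,2) (4,3) (4,4) (4,5) (5,1) (5,2) (5,3) (5,4) (5,5) (6,1) (6,2) (6,3) (6,4) (6,5)] -> total=21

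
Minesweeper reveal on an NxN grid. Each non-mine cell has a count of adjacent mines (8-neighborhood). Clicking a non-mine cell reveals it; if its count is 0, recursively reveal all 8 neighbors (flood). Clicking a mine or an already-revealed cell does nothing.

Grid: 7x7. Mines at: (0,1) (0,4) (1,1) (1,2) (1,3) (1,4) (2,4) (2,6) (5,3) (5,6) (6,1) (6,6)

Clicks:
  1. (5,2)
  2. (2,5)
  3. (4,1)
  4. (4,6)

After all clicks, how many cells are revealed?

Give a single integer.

Answer: 17

Derivation:
Click 1 (5,2) count=2: revealed 1 new [(5,2)] -> total=1
Click 2 (2,5) count=3: revealed 1 new [(2,5)] -> total=2
Click 3 (4,1) count=0: revealed 14 new [(2,0) (2,1) (2,2) (2,3) (3,0) (3,1) (3,2) (3,3) (4,0) (4,1) (4,2) (4,3) (5,0) (5,1)] -> total=16
Click 4 (4,6) count=1: revealed 1 new [(4,6)] -> total=17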